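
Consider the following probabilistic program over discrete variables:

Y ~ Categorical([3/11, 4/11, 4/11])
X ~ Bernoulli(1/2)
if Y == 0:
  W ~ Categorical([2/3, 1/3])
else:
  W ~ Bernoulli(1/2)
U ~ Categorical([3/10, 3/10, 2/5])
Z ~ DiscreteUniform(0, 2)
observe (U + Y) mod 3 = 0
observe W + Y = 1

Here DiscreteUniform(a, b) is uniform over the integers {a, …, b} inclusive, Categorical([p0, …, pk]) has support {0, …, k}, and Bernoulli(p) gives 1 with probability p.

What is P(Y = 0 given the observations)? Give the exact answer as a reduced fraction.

P(Y = 0 | obs) = 3/11

Enumerate traces; 12 have nonzero weight after conditioning:
  (Y=0, X=0, W=1, U=0, Z=0) weight 1/220
  (Y=0, X=0, W=1, U=0, Z=1) weight 1/220
  (Y=0, X=0, W=1, U=0, Z=2) weight 1/220
  (Y=0, X=1, W=1, U=0, Z=0) weight 1/220
  (Y=0, X=1, W=1, U=0, Z=1) weight 1/220
  (Y=0, X=1, W=1, U=0, Z=2) weight 1/220
  (Y=1, X=0, W=0, U=2, Z=0) weight 2/165
  (Y=1, X=0, W=0, U=2, Z=1) weight 2/165
  … 4 more
Group by Y:
  weight(Y=0) = 3/110
  weight(Y=1) = 4/55
Total weight = 3/110 + 4/55 = 1/10
P(Y=0 | obs) = 3/110 / 1/10 = 3/11
P(Y=1 | obs) = 4/55 / 1/10 = 8/11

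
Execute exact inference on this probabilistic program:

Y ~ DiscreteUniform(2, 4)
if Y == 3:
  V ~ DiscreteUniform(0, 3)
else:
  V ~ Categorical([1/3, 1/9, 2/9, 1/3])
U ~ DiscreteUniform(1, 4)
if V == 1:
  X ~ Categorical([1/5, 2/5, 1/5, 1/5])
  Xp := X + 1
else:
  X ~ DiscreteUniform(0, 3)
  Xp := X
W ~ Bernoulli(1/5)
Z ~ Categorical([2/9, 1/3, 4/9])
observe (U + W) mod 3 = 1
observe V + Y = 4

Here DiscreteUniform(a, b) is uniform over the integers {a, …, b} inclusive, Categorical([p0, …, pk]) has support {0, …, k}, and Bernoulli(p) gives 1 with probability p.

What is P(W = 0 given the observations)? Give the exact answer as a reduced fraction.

Enumerate traces; 108 have nonzero weight after conditioning:
  (Y=2, V=2, U=1, X=0, W=0, Z=0) weight 1/1215
  (Y=2, V=2, U=1, X=0, W=0, Z=1) weight 1/810
  (Y=2, V=2, U=1, X=0, W=0, Z=2) weight 2/1215
  (Y=2, V=2, U=1, X=1, W=0, Z=0) weight 1/1215
  (Y=2, V=2, U=1, X=1, W=0, Z=1) weight 1/810
  (Y=2, V=2, U=1, X=1, W=0, Z=2) weight 2/1215
  (Y=2, V=2, U=1, X=2, W=0, Z=0) weight 1/1215
  (Y=2, V=2, U=1, X=2, W=0, Z=1) weight 1/810
  (Y=2, V=2, U=3, X=0, W=1, Z=0) weight 1/4860
  … 99 more
Group by W:
  weight(W=0) = 29/270
  weight(W=1) = 29/2160
Total weight = 29/270 + 29/2160 = 29/240
P(W=0 | obs) = 29/270 / 29/240 = 8/9
P(W=1 | obs) = 29/2160 / 29/240 = 1/9

P(W = 0 | obs) = 8/9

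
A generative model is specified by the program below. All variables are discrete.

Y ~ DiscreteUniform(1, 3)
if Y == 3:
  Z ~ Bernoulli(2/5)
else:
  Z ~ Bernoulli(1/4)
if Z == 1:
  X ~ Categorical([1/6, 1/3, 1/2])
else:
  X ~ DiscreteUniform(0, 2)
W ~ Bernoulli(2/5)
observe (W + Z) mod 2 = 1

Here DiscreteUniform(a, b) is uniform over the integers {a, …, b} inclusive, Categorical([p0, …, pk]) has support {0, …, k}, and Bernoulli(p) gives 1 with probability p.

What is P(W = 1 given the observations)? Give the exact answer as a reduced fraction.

P(W = 1 | obs) = 14/23

Enumerate traces; 18 have nonzero weight after conditioning:
  (Y=1, Z=0, X=0, W=1) weight 1/30
  (Y=1, Z=0, X=1, W=1) weight 1/30
  (Y=1, Z=0, X=2, W=1) weight 1/30
  (Y=1, Z=1, X=0, W=0) weight 1/120
  (Y=1, Z=1, X=1, W=0) weight 1/60
  (Y=1, Z=1, X=2, W=0) weight 1/40
  (Y=2, Z=0, X=0, W=1) weight 1/30
  (Y=2, Z=0, X=1, W=1) weight 1/30
  … 10 more
Group by W:
  weight(W=0) = 9/50
  weight(W=1) = 7/25
Total weight = 9/50 + 7/25 = 23/50
P(W=0 | obs) = 9/50 / 23/50 = 9/23
P(W=1 | obs) = 7/25 / 23/50 = 14/23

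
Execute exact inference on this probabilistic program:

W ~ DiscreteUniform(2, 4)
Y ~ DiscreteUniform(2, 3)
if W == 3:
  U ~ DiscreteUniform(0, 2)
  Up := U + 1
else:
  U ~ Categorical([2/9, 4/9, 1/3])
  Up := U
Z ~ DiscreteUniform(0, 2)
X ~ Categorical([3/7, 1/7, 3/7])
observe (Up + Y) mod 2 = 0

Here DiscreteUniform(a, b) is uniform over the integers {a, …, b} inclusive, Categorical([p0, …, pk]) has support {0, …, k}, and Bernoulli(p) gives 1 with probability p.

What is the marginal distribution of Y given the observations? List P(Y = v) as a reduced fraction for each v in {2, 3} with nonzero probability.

P(Y=2) = 13/27, P(Y=3) = 14/27

Enumerate traces; 81 have nonzero weight after conditioning:
  (W=2, Y=2, U=0, Z=0, X=0) weight 1/189
  (W=2, Y=2, U=0, Z=0, X=1) weight 1/567
  (W=2, Y=2, U=0, Z=0, X=2) weight 1/189
  (W=2, Y=2, U=0, Z=1, X=0) weight 1/189
  (W=2, Y=2, U=0, Z=1, X=1) weight 1/567
  (W=2, Y=2, U=0, Z=1, X=2) weight 1/189
  (W=2, Y=2, U=0, Z=2, X=0) weight 1/189
  (W=2, Y=2, U=0, Z=2, X=1) weight 1/567
  (W=2, Y=3, U=1, Z=0, X=0) weight 2/189
  … 72 more
Group by Y:
  weight(Y=2) = 13/54
  weight(Y=3) = 7/27
Total weight = 13/54 + 7/27 = 1/2
P(Y=2 | obs) = 13/54 / 1/2 = 13/27
P(Y=3 | obs) = 7/27 / 1/2 = 14/27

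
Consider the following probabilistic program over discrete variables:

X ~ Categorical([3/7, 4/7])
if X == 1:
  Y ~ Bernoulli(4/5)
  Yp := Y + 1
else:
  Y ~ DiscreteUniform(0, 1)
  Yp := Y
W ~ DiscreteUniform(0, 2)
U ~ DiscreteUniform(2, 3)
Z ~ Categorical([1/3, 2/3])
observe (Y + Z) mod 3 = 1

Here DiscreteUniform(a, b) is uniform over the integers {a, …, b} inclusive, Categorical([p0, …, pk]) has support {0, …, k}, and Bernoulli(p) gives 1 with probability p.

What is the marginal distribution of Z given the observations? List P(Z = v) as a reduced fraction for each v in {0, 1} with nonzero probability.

Enumerate traces; 24 have nonzero weight after conditioning:
  (X=0, Y=0, W=0, U=2, Z=1) weight 1/42
  (X=0, Y=0, W=0, U=3, Z=1) weight 1/42
  (X=0, Y=0, W=1, U=2, Z=1) weight 1/42
  (X=0, Y=0, W=1, U=3, Z=1) weight 1/42
  (X=0, Y=0, W=2, U=2, Z=1) weight 1/42
  (X=0, Y=0, W=2, U=3, Z=1) weight 1/42
  (X=0, Y=1, W=0, U=2, Z=0) weight 1/84
  (X=0, Y=1, W=0, U=3, Z=0) weight 1/84
  … 16 more
Group by Z:
  weight(Z=0) = 47/210
  weight(Z=1) = 23/105
Total weight = 47/210 + 23/105 = 31/70
P(Z=0 | obs) = 47/210 / 31/70 = 47/93
P(Z=1 | obs) = 23/105 / 31/70 = 46/93

P(Z=0) = 47/93, P(Z=1) = 46/93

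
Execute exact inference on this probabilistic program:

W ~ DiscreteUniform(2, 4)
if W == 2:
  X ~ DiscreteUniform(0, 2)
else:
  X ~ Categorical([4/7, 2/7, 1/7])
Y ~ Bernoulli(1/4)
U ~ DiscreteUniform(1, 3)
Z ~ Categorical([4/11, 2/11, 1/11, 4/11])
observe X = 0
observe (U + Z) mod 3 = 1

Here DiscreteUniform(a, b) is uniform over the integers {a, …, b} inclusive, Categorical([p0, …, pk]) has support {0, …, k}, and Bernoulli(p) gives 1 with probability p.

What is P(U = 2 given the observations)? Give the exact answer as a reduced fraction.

P(U = 2 | obs) = 1/11

Enumerate traces; 24 have nonzero weight after conditioning:
  (W=2, X=0, Y=0, U=1, Z=0) weight 1/99
  (W=2, X=0, Y=0, U=1, Z=3) weight 1/99
  (W=2, X=0, Y=0, U=2, Z=2) weight 1/396
  (W=2, X=0, Y=0, U=3, Z=1) weight 1/198
  (W=2, X=0, Y=1, U=1, Z=0) weight 1/297
  (W=2, X=0, Y=1, U=1, Z=3) weight 1/297
  (W=2, X=0, Y=1, U=2, Z=2) weight 1/1188
  (W=2, X=0, Y=1, U=3, Z=1) weight 1/594
  … 16 more
Group by U:
  weight(U=1) = 248/2079
  weight(U=2) = 31/2079
  weight(U=3) = 62/2079
Total weight = 248/2079 + 31/2079 + 62/2079 = 31/189
P(U=1 | obs) = 248/2079 / 31/189 = 8/11
P(U=2 | obs) = 31/2079 / 31/189 = 1/11
P(U=3 | obs) = 62/2079 / 31/189 = 2/11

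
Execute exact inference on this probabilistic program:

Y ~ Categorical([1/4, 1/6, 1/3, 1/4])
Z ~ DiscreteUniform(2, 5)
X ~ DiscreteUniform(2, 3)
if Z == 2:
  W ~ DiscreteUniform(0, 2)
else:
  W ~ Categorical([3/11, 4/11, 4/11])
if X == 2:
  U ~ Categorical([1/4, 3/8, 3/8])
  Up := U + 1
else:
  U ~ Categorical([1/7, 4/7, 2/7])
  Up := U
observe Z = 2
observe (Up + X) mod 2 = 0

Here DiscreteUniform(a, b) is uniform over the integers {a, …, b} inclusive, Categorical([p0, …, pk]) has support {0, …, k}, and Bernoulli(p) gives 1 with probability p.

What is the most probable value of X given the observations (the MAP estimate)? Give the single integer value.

Enumerate traces; 24 have nonzero weight after conditioning:
  (Y=0, Z=2, X=2, W=0, U=1) weight 1/256
  (Y=0, Z=2, X=2, W=1, U=1) weight 1/256
  (Y=0, Z=2, X=2, W=2, U=1) weight 1/256
  (Y=0, Z=2, X=3, W=0, U=1) weight 1/168
  (Y=0, Z=2, X=3, W=1, U=1) weight 1/168
  (Y=0, Z=2, X=3, W=2, U=1) weight 1/168
  (Y=1, Z=2, X=2, W=0, U=1) weight 1/384
  (Y=1, Z=2, X=2, W=1, U=1) weight 1/384
  … 16 more
Group by X:
  weight(X=2) = 3/64
  weight(X=3) = 1/14
Total weight = 3/64 + 1/14 = 53/448
P(X=2 | obs) = 3/64 / 53/448 = 21/53
P(X=3 | obs) = 1/14 / 53/448 = 32/53
argmax = 3

argmax_v P(X = v | obs) = 3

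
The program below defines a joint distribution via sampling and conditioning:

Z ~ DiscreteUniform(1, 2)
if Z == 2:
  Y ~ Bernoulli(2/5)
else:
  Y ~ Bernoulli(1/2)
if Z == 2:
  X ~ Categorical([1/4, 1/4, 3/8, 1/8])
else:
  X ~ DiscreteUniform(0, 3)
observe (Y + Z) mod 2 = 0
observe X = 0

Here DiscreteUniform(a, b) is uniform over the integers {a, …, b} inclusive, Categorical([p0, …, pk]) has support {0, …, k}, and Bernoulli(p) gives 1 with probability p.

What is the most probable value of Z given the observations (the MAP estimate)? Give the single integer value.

Enumerate traces; 2 have nonzero weight after conditioning:
  (Z=1, Y=1, X=0) weight 1/16
  (Z=2, Y=0, X=0) weight 3/40
Group by Z:
  weight(Z=1) = 1/16
  weight(Z=2) = 3/40
Total weight = 1/16 + 3/40 = 11/80
P(Z=1 | obs) = 1/16 / 11/80 = 5/11
P(Z=2 | obs) = 3/40 / 11/80 = 6/11
argmax = 2

argmax_v P(Z = v | obs) = 2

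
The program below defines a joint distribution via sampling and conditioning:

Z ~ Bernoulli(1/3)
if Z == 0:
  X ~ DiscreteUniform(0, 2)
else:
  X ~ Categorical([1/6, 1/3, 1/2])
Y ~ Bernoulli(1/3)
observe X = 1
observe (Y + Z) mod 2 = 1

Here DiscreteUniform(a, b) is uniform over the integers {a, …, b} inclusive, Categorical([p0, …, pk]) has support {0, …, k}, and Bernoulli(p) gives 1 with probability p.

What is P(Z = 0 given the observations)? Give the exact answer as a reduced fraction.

Enumerate traces; 2 have nonzero weight after conditioning:
  (Z=0, X=1, Y=1) weight 2/27
  (Z=1, X=1, Y=0) weight 2/27
Group by Z:
  weight(Z=0) = 2/27
  weight(Z=1) = 2/27
Total weight = 2/27 + 2/27 = 4/27
P(Z=0 | obs) = 2/27 / 4/27 = 1/2
P(Z=1 | obs) = 2/27 / 4/27 = 1/2

P(Z = 0 | obs) = 1/2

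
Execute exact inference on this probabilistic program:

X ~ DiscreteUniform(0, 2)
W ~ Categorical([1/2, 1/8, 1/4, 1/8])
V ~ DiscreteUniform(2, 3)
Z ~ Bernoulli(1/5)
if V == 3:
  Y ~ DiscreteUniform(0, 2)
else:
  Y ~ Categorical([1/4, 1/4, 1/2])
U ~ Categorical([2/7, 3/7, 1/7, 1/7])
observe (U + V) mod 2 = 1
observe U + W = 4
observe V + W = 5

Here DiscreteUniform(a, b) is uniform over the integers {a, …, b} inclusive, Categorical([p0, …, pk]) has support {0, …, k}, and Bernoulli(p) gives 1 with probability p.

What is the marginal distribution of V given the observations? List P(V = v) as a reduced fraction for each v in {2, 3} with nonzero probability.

Enumerate traces; 36 have nonzero weight after conditioning:
  (X=0, W=2, V=3, Z=0, Y=0, U=2) weight 1/630
  (X=0, W=2, V=3, Z=0, Y=1, U=2) weight 1/630
  (X=0, W=2, V=3, Z=0, Y=2, U=2) weight 1/630
  (X=0, W=2, V=3, Z=1, Y=0, U=2) weight 1/2520
  (X=0, W=2, V=3, Z=1, Y=1, U=2) weight 1/2520
  (X=0, W=2, V=3, Z=1, Y=2, U=2) weight 1/2520
  (X=0, W=3, V=2, Z=0, Y=0, U=1) weight 1/560
  (X=0, W=3, V=2, Z=0, Y=1, U=1) weight 1/560
  … 28 more
Group by V:
  weight(V=2) = 3/112
  weight(V=3) = 1/56
Total weight = 3/112 + 1/56 = 5/112
P(V=2 | obs) = 3/112 / 5/112 = 3/5
P(V=3 | obs) = 1/56 / 5/112 = 2/5

P(V=2) = 3/5, P(V=3) = 2/5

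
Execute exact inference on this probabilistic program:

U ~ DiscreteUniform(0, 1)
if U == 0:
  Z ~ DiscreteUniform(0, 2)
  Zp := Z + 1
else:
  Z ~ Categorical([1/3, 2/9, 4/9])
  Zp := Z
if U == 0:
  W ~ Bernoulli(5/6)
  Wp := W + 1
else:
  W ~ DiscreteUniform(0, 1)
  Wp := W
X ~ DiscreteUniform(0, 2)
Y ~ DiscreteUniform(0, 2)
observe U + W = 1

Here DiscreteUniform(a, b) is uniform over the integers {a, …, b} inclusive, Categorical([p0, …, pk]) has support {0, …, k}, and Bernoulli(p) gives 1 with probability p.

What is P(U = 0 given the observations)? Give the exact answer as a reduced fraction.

Enumerate traces; 54 have nonzero weight after conditioning:
  (U=0, Z=0, W=1, X=0, Y=0) weight 5/324
  (U=0, Z=0, W=1, X=0, Y=1) weight 5/324
  (U=0, Z=0, W=1, X=0, Y=2) weight 5/324
  (U=0, Z=0, W=1, X=1, Y=0) weight 5/324
  (U=0, Z=0, W=1, X=1, Y=1) weight 5/324
  (U=0, Z=0, W=1, X=1, Y=2) weight 5/324
  (U=0, Z=0, W=1, X=2, Y=0) weight 5/324
  (U=0, Z=0, W=1, X=2, Y=1) weight 5/324
  (U=1, Z=0, W=0, X=0, Y=0) weight 1/108
  … 45 more
Group by U:
  weight(U=0) = 5/12
  weight(U=1) = 1/4
Total weight = 5/12 + 1/4 = 2/3
P(U=0 | obs) = 5/12 / 2/3 = 5/8
P(U=1 | obs) = 1/4 / 2/3 = 3/8

P(U = 0 | obs) = 5/8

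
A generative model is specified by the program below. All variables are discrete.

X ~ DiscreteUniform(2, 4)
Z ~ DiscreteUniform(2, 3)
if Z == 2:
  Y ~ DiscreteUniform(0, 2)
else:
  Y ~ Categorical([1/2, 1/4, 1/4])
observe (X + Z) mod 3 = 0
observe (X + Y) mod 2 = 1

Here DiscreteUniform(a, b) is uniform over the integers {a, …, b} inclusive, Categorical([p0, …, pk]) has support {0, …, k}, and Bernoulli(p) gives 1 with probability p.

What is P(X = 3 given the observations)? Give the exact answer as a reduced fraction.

Enumerate traces; 3 have nonzero weight after conditioning:
  (X=3, Z=3, Y=0) weight 1/12
  (X=3, Z=3, Y=2) weight 1/24
  (X=4, Z=2, Y=1) weight 1/18
Group by X:
  weight(X=3) = 1/8
  weight(X=4) = 1/18
Total weight = 1/8 + 1/18 = 13/72
P(X=3 | obs) = 1/8 / 13/72 = 9/13
P(X=4 | obs) = 1/18 / 13/72 = 4/13

P(X = 3 | obs) = 9/13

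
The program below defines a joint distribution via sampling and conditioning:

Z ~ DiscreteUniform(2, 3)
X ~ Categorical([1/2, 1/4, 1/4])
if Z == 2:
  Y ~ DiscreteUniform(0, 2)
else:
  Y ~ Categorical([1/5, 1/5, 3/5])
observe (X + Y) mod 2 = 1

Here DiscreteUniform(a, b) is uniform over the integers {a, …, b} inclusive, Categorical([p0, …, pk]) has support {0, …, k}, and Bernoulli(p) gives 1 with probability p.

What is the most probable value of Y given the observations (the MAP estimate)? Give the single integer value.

Enumerate traces; 8 have nonzero weight after conditioning:
  (Z=2, X=0, Y=1) weight 1/12
  (Z=2, X=1, Y=0) weight 1/24
  (Z=2, X=1, Y=2) weight 1/24
  (Z=2, X=2, Y=1) weight 1/24
  (Z=3, X=0, Y=1) weight 1/20
  (Z=3, X=1, Y=0) weight 1/40
  (Z=3, X=1, Y=2) weight 3/40
  (Z=3, X=2, Y=1) weight 1/40
Group by Y:
  weight(Y=0) = 1/15
  weight(Y=1) = 1/5
  weight(Y=2) = 7/60
Total weight = 1/15 + 1/5 + 7/60 = 23/60
P(Y=0 | obs) = 1/15 / 23/60 = 4/23
P(Y=1 | obs) = 1/5 / 23/60 = 12/23
P(Y=2 | obs) = 7/60 / 23/60 = 7/23
argmax = 1

argmax_v P(Y = v | obs) = 1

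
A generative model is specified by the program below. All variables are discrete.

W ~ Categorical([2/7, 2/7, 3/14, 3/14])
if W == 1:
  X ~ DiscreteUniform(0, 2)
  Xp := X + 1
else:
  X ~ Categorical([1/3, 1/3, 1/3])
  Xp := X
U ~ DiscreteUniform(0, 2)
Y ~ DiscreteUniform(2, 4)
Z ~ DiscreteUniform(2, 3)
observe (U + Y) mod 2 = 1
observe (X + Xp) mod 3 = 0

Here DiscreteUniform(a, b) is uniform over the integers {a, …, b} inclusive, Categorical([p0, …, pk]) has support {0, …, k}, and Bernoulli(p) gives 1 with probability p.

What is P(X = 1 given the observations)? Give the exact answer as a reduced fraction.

Enumerate traces; 32 have nonzero weight after conditioning:
  (W=0, X=0, U=0, Y=3, Z=2) weight 1/189
  (W=0, X=0, U=0, Y=3, Z=3) weight 1/189
  (W=0, X=0, U=1, Y=2, Z=2) weight 1/189
  (W=0, X=0, U=1, Y=2, Z=3) weight 1/189
  (W=0, X=0, U=1, Y=4, Z=2) weight 1/189
  (W=0, X=0, U=1, Y=4, Z=3) weight 1/189
  (W=0, X=0, U=2, Y=3, Z=2) weight 1/189
  (W=0, X=0, U=2, Y=3, Z=3) weight 1/189
  (W=1, X=1, U=0, Y=3, Z=2) weight 1/189
  … 23 more
Group by X:
  weight(X=0) = 20/189
  weight(X=1) = 8/189
Total weight = 20/189 + 8/189 = 4/27
P(X=0 | obs) = 20/189 / 4/27 = 5/7
P(X=1 | obs) = 8/189 / 4/27 = 2/7

P(X = 1 | obs) = 2/7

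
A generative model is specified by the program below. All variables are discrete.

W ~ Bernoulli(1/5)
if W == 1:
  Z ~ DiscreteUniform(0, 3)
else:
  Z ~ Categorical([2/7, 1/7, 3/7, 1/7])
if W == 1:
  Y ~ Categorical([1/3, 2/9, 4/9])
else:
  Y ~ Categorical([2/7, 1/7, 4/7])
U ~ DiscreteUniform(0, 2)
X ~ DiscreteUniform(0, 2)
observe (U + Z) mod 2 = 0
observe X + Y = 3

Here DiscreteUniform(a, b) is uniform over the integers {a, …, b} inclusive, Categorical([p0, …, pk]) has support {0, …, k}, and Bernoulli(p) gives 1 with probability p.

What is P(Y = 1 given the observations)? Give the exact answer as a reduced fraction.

P(Y = 1 | obs) = 193/867

Enumerate traces; 24 have nonzero weight after conditioning:
  (W=0, Z=0, Y=1, U=0, X=2) weight 8/2205
  (W=0, Z=0, Y=1, U=2, X=2) weight 8/2205
  (W=0, Z=0, Y=2, U=0, X=1) weight 32/2205
  (W=0, Z=0, Y=2, U=2, X=1) weight 32/2205
  (W=0, Z=1, Y=1, U=1, X=2) weight 4/2205
  (W=0, Z=1, Y=2, U=1, X=1) weight 16/2205
  (W=0, Z=2, Y=1, U=0, X=2) weight 4/735
  (W=0, Z=2, Y=1, U=2, X=2) weight 4/735
  … 16 more
Group by Y:
  weight(Y=1) = 193/6615
  weight(Y=2) = 674/6615
Total weight = 193/6615 + 674/6615 = 289/2205
P(Y=1 | obs) = 193/6615 / 289/2205 = 193/867
P(Y=2 | obs) = 674/6615 / 289/2205 = 674/867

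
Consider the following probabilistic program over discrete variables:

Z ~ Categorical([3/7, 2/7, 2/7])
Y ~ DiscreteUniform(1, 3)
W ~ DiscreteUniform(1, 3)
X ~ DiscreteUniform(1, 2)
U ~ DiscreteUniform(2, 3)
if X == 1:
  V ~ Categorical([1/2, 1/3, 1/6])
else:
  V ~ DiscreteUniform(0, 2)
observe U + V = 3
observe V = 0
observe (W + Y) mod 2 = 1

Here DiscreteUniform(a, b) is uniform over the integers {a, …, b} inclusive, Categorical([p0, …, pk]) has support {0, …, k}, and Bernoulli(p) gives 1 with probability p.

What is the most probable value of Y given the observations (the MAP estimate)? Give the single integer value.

Enumerate traces; 24 have nonzero weight after conditioning:
  (Z=0, Y=1, W=2, X=1, U=3, V=0) weight 1/168
  (Z=0, Y=1, W=2, X=2, U=3, V=0) weight 1/252
  (Z=0, Y=2, W=1, X=1, U=3, V=0) weight 1/168
  (Z=0, Y=2, W=1, X=2, U=3, V=0) weight 1/252
  (Z=0, Y=2, W=3, X=1, U=3, V=0) weight 1/168
  (Z=0, Y=2, W=3, X=2, U=3, V=0) weight 1/252
  (Z=0, Y=3, W=2, X=1, U=3, V=0) weight 1/168
  (Z=0, Y=3, W=2, X=2, U=3, V=0) weight 1/252
  … 16 more
Group by Y:
  weight(Y=1) = 5/216
  weight(Y=2) = 5/108
  weight(Y=3) = 5/216
Total weight = 5/216 + 5/108 + 5/216 = 5/54
P(Y=1 | obs) = 5/216 / 5/54 = 1/4
P(Y=2 | obs) = 5/108 / 5/54 = 1/2
P(Y=3 | obs) = 5/216 / 5/54 = 1/4
argmax = 2

argmax_v P(Y = v | obs) = 2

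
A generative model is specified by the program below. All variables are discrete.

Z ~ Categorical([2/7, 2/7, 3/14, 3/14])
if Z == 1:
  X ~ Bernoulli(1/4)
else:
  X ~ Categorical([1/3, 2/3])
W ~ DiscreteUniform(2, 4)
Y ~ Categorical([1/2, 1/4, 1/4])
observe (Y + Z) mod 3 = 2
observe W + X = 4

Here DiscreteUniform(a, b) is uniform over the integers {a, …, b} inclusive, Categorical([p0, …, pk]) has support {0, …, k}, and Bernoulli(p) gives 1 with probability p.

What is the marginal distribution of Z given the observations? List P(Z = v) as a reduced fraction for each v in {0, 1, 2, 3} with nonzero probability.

Enumerate traces; 8 have nonzero weight after conditioning:
  (Z=0, X=0, W=4, Y=2) weight 1/126
  (Z=0, X=1, W=3, Y=2) weight 1/63
  (Z=1, X=0, W=4, Y=1) weight 1/56
  (Z=1, X=1, W=3, Y=1) weight 1/168
  (Z=2, X=0, W=4, Y=0) weight 1/84
  (Z=2, X=1, W=3, Y=0) weight 1/42
  (Z=3, X=0, W=4, Y=2) weight 1/168
  (Z=3, X=1, W=3, Y=2) weight 1/84
Group by Z:
  weight(Z=0) = 1/42
  weight(Z=1) = 1/42
  weight(Z=2) = 1/28
  weight(Z=3) = 1/56
Total weight = 1/42 + 1/42 + 1/28 + 1/56 = 17/168
P(Z=0 | obs) = 1/42 / 17/168 = 4/17
P(Z=1 | obs) = 1/42 / 17/168 = 4/17
P(Z=2 | obs) = 1/28 / 17/168 = 6/17
P(Z=3 | obs) = 1/56 / 17/168 = 3/17

P(Z=0) = 4/17, P(Z=1) = 4/17, P(Z=2) = 6/17, P(Z=3) = 3/17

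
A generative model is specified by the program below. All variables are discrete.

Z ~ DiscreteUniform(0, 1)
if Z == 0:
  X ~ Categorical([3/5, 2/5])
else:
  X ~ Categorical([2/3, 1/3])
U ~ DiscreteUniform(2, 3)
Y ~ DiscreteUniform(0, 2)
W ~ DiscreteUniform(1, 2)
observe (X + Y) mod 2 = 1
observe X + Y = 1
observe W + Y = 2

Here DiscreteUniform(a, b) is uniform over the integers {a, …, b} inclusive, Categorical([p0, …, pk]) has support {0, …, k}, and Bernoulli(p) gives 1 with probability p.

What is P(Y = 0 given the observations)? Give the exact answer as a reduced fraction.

Enumerate traces; 8 have nonzero weight after conditioning:
  (Z=0, X=0, U=2, Y=1, W=1) weight 1/40
  (Z=0, X=0, U=3, Y=1, W=1) weight 1/40
  (Z=0, X=1, U=2, Y=0, W=2) weight 1/60
  (Z=0, X=1, U=3, Y=0, W=2) weight 1/60
  (Z=1, X=0, U=2, Y=1, W=1) weight 1/36
  (Z=1, X=0, U=3, Y=1, W=1) weight 1/36
  (Z=1, X=1, U=2, Y=0, W=2) weight 1/72
  (Z=1, X=1, U=3, Y=0, W=2) weight 1/72
Group by Y:
  weight(Y=0) = 11/180
  weight(Y=1) = 19/180
Total weight = 11/180 + 19/180 = 1/6
P(Y=0 | obs) = 11/180 / 1/6 = 11/30
P(Y=1 | obs) = 19/180 / 1/6 = 19/30

P(Y = 0 | obs) = 11/30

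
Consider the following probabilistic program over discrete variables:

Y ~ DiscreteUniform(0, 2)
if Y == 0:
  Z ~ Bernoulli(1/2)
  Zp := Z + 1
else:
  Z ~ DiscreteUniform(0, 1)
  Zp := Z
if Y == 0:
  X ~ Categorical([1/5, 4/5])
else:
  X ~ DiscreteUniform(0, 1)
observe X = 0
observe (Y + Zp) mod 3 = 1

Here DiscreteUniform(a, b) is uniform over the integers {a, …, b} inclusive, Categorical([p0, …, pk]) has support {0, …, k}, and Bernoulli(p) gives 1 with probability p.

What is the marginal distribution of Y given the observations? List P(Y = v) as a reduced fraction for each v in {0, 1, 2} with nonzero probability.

P(Y=0) = 2/7, P(Y=1) = 5/7

Enumerate traces; 2 have nonzero weight after conditioning:
  (Y=0, Z=0, X=0) weight 1/30
  (Y=1, Z=0, X=0) weight 1/12
Group by Y:
  weight(Y=0) = 1/30
  weight(Y=1) = 1/12
Total weight = 1/30 + 1/12 = 7/60
P(Y=0 | obs) = 1/30 / 7/60 = 2/7
P(Y=1 | obs) = 1/12 / 7/60 = 5/7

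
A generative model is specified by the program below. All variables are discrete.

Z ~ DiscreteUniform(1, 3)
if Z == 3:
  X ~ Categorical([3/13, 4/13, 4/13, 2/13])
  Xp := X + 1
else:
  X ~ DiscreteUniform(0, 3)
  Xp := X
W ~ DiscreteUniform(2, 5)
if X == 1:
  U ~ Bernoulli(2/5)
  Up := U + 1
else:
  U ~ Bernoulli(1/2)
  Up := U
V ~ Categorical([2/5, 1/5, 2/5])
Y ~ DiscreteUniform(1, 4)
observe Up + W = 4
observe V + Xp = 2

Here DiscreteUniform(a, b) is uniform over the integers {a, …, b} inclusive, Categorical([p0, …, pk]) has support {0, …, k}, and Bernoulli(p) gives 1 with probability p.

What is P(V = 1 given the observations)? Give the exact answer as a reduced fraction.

P(V = 1 | obs) = 19/87

Enumerate traces; 64 have nonzero weight after conditioning:
  (Z=1, X=0, W=3, U=1, V=2, Y=1) weight 1/960
  (Z=1, X=0, W=3, U=1, V=2, Y=2) weight 1/960
  (Z=1, X=0, W=3, U=1, V=2, Y=3) weight 1/960
  (Z=1, X=0, W=3, U=1, V=2, Y=4) weight 1/960
  (Z=1, X=0, W=4, U=0, V=2, Y=1) weight 1/960
  (Z=1, X=0, W=4, U=0, V=2, Y=2) weight 1/960
  (Z=1, X=0, W=4, U=0, V=2, Y=3) weight 1/960
  (Z=1, X=0, W=4, U=0, V=2, Y=4) weight 1/960
  (Z=1, X=1, W=2, U=1, V=1, Y=1) weight 1/2400
  (Z=1, X=2, W=3, U=1, V=0, Y=1) weight 1/960
  … 54 more
Group by V:
  weight(V=0) = 7/260
  weight(V=1) = 19/1560
  weight(V=2) = 1/60
Total weight = 7/260 + 19/1560 + 1/60 = 29/520
P(V=0 | obs) = 7/260 / 29/520 = 14/29
P(V=1 | obs) = 19/1560 / 29/520 = 19/87
P(V=2 | obs) = 1/60 / 29/520 = 26/87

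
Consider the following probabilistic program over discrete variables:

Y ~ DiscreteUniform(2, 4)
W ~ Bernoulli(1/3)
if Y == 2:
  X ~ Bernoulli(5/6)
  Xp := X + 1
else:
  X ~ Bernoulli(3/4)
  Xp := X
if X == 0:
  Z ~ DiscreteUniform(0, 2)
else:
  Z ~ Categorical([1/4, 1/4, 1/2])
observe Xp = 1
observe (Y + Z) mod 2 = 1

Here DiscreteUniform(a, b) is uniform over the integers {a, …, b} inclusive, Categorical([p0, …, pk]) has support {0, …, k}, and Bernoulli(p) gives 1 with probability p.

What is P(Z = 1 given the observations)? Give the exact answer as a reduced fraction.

Enumerate traces; 8 have nonzero weight after conditioning:
  (Y=2, W=0, X=0, Z=1) weight 1/81
  (Y=2, W=1, X=0, Z=1) weight 1/162
  (Y=3, W=0, X=1, Z=0) weight 1/24
  (Y=3, W=0, X=1, Z=2) weight 1/12
  (Y=3, W=1, X=1, Z=0) weight 1/48
  (Y=3, W=1, X=1, Z=2) weight 1/24
  (Y=4, W=0, X=1, Z=1) weight 1/24
  (Y=4, W=1, X=1, Z=1) weight 1/48
Group by Z:
  weight(Z=0) = 1/16
  weight(Z=1) = 35/432
  weight(Z=2) = 1/8
Total weight = 1/16 + 35/432 + 1/8 = 29/108
P(Z=0 | obs) = 1/16 / 29/108 = 27/116
P(Z=1 | obs) = 35/432 / 29/108 = 35/116
P(Z=2 | obs) = 1/8 / 29/108 = 27/58

P(Z = 1 | obs) = 35/116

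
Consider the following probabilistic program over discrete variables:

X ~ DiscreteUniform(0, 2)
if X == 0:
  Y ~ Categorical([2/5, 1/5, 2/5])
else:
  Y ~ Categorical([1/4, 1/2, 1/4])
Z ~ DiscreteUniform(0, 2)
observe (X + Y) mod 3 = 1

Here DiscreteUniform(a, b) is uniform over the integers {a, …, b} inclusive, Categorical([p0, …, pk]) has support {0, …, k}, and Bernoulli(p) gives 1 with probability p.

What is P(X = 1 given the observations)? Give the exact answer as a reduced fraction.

P(X = 1 | obs) = 5/14

Enumerate traces; 9 have nonzero weight after conditioning:
  (X=0, Y=1, Z=0) weight 1/45
  (X=0, Y=1, Z=1) weight 1/45
  (X=0, Y=1, Z=2) weight 1/45
  (X=1, Y=0, Z=0) weight 1/36
  (X=1, Y=0, Z=1) weight 1/36
  (X=1, Y=0, Z=2) weight 1/36
  (X=2, Y=2, Z=0) weight 1/36
  (X=2, Y=2, Z=1) weight 1/36
  … 1 more
Group by X:
  weight(X=0) = 1/15
  weight(X=1) = 1/12
  weight(X=2) = 1/12
Total weight = 1/15 + 1/12 + 1/12 = 7/30
P(X=0 | obs) = 1/15 / 7/30 = 2/7
P(X=1 | obs) = 1/12 / 7/30 = 5/14
P(X=2 | obs) = 1/12 / 7/30 = 5/14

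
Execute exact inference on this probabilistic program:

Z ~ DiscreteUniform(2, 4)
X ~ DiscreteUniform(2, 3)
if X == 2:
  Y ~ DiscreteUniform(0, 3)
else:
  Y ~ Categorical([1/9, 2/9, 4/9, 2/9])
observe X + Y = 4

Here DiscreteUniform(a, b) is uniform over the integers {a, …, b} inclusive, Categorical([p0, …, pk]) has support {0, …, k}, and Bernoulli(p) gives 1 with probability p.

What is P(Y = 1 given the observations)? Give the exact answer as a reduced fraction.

P(Y = 1 | obs) = 8/17

Enumerate traces; 6 have nonzero weight after conditioning:
  (Z=2, X=2, Y=2) weight 1/24
  (Z=2, X=3, Y=1) weight 1/27
  (Z=3, X=2, Y=2) weight 1/24
  (Z=3, X=3, Y=1) weight 1/27
  (Z=4, X=2, Y=2) weight 1/24
  (Z=4, X=3, Y=1) weight 1/27
Group by Y:
  weight(Y=1) = 1/9
  weight(Y=2) = 1/8
Total weight = 1/9 + 1/8 = 17/72
P(Y=1 | obs) = 1/9 / 17/72 = 8/17
P(Y=2 | obs) = 1/8 / 17/72 = 9/17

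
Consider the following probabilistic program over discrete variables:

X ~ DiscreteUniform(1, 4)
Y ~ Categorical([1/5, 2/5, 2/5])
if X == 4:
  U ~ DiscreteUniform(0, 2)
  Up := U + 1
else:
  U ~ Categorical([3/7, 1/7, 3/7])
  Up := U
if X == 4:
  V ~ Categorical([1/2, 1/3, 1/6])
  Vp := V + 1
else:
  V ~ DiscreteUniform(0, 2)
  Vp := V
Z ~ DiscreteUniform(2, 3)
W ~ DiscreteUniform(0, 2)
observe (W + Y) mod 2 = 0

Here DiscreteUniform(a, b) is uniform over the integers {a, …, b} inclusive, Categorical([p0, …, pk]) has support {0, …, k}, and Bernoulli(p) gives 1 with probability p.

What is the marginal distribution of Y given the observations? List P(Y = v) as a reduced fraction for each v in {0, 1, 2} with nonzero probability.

P(Y=0) = 1/4, P(Y=1) = 1/4, P(Y=2) = 1/2

Enumerate traces; 360 have nonzero weight after conditioning:
  (X=1, Y=0, U=0, V=0, Z=2, W=0) weight 1/840
  (X=1, Y=0, U=0, V=0, Z=2, W=2) weight 1/840
  (X=1, Y=0, U=0, V=0, Z=3, W=0) weight 1/840
  (X=1, Y=0, U=0, V=0, Z=3, W=2) weight 1/840
  (X=1, Y=0, U=0, V=1, Z=2, W=0) weight 1/840
  (X=1, Y=0, U=0, V=1, Z=2, W=2) weight 1/840
  (X=1, Y=0, U=0, V=1, Z=3, W=0) weight 1/840
  (X=1, Y=0, U=0, V=1, Z=3, W=2) weight 1/840
  (X=1, Y=1, U=0, V=0, Z=2, W=1) weight 1/420
  (X=1, Y=2, U=0, V=0, Z=2, W=0) weight 1/420
  … 350 more
Group by Y:
  weight(Y=0) = 2/15
  weight(Y=1) = 2/15
  weight(Y=2) = 4/15
Total weight = 2/15 + 2/15 + 4/15 = 8/15
P(Y=0 | obs) = 2/15 / 8/15 = 1/4
P(Y=1 | obs) = 2/15 / 8/15 = 1/4
P(Y=2 | obs) = 4/15 / 8/15 = 1/2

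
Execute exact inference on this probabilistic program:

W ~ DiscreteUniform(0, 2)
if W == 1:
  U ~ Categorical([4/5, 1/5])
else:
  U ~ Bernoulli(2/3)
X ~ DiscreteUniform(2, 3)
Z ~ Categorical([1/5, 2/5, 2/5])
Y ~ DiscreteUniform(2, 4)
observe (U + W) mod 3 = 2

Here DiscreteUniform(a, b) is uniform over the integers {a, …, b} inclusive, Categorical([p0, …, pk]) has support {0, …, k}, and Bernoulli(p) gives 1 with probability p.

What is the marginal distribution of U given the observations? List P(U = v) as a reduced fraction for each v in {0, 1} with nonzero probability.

P(U=0) = 5/8, P(U=1) = 3/8

Enumerate traces; 36 have nonzero weight after conditioning:
  (W=1, U=1, X=2, Z=0, Y=2) weight 1/450
  (W=1, U=1, X=2, Z=0, Y=3) weight 1/450
  (W=1, U=1, X=2, Z=0, Y=4) weight 1/450
  (W=1, U=1, X=2, Z=1, Y=2) weight 1/225
  (W=1, U=1, X=2, Z=1, Y=3) weight 1/225
  (W=1, U=1, X=2, Z=1, Y=4) weight 1/225
  (W=1, U=1, X=2, Z=2, Y=2) weight 1/225
  (W=1, U=1, X=2, Z=2, Y=3) weight 1/225
  (W=2, U=0, X=2, Z=0, Y=2) weight 1/270
  … 27 more
Group by U:
  weight(U=0) = 1/9
  weight(U=1) = 1/15
Total weight = 1/9 + 1/15 = 8/45
P(U=0 | obs) = 1/9 / 8/45 = 5/8
P(U=1 | obs) = 1/15 / 8/45 = 3/8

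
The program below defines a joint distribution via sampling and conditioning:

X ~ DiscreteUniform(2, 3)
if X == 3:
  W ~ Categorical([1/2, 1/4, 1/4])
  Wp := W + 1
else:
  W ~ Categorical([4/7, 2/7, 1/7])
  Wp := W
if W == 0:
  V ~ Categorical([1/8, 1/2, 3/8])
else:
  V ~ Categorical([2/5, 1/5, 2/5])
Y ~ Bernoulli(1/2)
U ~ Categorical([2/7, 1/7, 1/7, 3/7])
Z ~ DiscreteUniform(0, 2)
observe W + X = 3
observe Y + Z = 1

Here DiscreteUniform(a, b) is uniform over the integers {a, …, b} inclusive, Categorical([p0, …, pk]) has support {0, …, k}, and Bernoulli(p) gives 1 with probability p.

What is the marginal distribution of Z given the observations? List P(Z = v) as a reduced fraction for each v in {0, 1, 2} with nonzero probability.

P(Z=0) = 1/2, P(Z=1) = 1/2

Enumerate traces; 48 have nonzero weight after conditioning:
  (X=2, W=1, V=0, Y=0, U=0, Z=1) weight 2/735
  (X=2, W=1, V=0, Y=0, U=1, Z=1) weight 1/735
  (X=2, W=1, V=0, Y=0, U=2, Z=1) weight 1/735
  (X=2, W=1, V=0, Y=0, U=3, Z=1) weight 1/245
  (X=2, W=1, V=0, Y=1, U=0, Z=0) weight 2/735
  (X=2, W=1, V=0, Y=1, U=1, Z=0) weight 1/735
  (X=2, W=1, V=0, Y=1, U=2, Z=0) weight 1/735
  (X=2, W=1, V=0, Y=1, U=3, Z=0) weight 1/245
  … 40 more
Group by Z:
  weight(Z=0) = 11/168
  weight(Z=1) = 11/168
Total weight = 11/168 + 11/168 = 11/84
P(Z=0 | obs) = 11/168 / 11/84 = 1/2
P(Z=1 | obs) = 11/168 / 11/84 = 1/2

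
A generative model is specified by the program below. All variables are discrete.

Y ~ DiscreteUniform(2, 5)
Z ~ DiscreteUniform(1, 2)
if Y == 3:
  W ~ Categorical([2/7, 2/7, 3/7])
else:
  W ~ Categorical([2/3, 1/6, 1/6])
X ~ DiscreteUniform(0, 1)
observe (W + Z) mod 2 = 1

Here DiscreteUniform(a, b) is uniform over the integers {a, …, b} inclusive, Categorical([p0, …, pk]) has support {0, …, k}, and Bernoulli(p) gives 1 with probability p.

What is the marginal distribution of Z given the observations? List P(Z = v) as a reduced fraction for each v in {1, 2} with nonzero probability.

P(Z=1) = 45/56, P(Z=2) = 11/56

Enumerate traces; 24 have nonzero weight after conditioning:
  (Y=2, Z=1, W=0, X=0) weight 1/24
  (Y=2, Z=1, W=0, X=1) weight 1/24
  (Y=2, Z=1, W=2, X=0) weight 1/96
  (Y=2, Z=1, W=2, X=1) weight 1/96
  (Y=2, Z=2, W=1, X=0) weight 1/96
  (Y=2, Z=2, W=1, X=1) weight 1/96
  (Y=3, Z=1, W=0, X=0) weight 1/56
  (Y=3, Z=1, W=0, X=1) weight 1/56
  … 16 more
Group by Z:
  weight(Z=1) = 45/112
  weight(Z=2) = 11/112
Total weight = 45/112 + 11/112 = 1/2
P(Z=1 | obs) = 45/112 / 1/2 = 45/56
P(Z=2 | obs) = 11/112 / 1/2 = 11/56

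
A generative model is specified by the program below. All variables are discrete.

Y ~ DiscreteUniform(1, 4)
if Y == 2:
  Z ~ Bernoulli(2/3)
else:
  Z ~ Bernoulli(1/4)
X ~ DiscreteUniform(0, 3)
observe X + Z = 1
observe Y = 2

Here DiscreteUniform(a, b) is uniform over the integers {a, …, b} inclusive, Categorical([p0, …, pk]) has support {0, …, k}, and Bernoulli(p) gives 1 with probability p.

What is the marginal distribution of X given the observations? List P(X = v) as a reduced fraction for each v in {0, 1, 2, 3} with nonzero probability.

Enumerate traces; 2 have nonzero weight after conditioning:
  (Y=2, Z=0, X=1) weight 1/48
  (Y=2, Z=1, X=0) weight 1/24
Group by X:
  weight(X=0) = 1/24
  weight(X=1) = 1/48
Total weight = 1/24 + 1/48 = 1/16
P(X=0 | obs) = 1/24 / 1/16 = 2/3
P(X=1 | obs) = 1/48 / 1/16 = 1/3

P(X=0) = 2/3, P(X=1) = 1/3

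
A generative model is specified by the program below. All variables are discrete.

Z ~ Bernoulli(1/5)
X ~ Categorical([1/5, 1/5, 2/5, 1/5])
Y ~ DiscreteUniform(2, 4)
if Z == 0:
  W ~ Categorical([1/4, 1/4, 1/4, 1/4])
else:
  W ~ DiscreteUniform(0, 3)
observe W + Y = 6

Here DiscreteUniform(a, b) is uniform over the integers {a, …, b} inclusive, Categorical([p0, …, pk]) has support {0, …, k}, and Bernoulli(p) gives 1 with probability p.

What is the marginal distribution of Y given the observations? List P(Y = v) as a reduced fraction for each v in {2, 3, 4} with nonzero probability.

Enumerate traces; 16 have nonzero weight after conditioning:
  (Z=0, X=0, Y=3, W=3) weight 1/75
  (Z=0, X=0, Y=4, W=2) weight 1/75
  (Z=0, X=1, Y=3, W=3) weight 1/75
  (Z=0, X=1, Y=4, W=2) weight 1/75
  (Z=0, X=2, Y=3, W=3) weight 2/75
  (Z=0, X=2, Y=4, W=2) weight 2/75
  (Z=0, X=3, Y=3, W=3) weight 1/75
  (Z=0, X=3, Y=4, W=2) weight 1/75
  … 8 more
Group by Y:
  weight(Y=3) = 1/12
  weight(Y=4) = 1/12
Total weight = 1/12 + 1/12 = 1/6
P(Y=3 | obs) = 1/12 / 1/6 = 1/2
P(Y=4 | obs) = 1/12 / 1/6 = 1/2

P(Y=3) = 1/2, P(Y=4) = 1/2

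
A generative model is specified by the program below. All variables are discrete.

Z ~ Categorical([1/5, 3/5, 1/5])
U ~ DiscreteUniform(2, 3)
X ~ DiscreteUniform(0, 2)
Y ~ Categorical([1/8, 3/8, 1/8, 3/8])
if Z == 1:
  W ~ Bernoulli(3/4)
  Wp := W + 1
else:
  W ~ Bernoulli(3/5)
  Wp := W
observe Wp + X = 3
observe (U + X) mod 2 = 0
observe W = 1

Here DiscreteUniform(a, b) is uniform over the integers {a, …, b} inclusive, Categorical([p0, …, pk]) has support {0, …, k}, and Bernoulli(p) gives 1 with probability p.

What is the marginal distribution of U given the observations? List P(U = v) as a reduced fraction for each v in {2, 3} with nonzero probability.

P(U=2) = 8/23, P(U=3) = 15/23

Enumerate traces; 12 have nonzero weight after conditioning:
  (Z=0, U=2, X=2, Y=0, W=1) weight 1/400
  (Z=0, U=2, X=2, Y=1, W=1) weight 3/400
  (Z=0, U=2, X=2, Y=2, W=1) weight 1/400
  (Z=0, U=2, X=2, Y=3, W=1) weight 3/400
  (Z=1, U=3, X=1, Y=0, W=1) weight 3/320
  (Z=1, U=3, X=1, Y=1, W=1) weight 9/320
  (Z=1, U=3, X=1, Y=2, W=1) weight 3/320
  (Z=1, U=3, X=1, Y=3, W=1) weight 9/320
  … 4 more
Group by U:
  weight(U=2) = 1/25
  weight(U=3) = 3/40
Total weight = 1/25 + 3/40 = 23/200
P(U=2 | obs) = 1/25 / 23/200 = 8/23
P(U=3 | obs) = 3/40 / 23/200 = 15/23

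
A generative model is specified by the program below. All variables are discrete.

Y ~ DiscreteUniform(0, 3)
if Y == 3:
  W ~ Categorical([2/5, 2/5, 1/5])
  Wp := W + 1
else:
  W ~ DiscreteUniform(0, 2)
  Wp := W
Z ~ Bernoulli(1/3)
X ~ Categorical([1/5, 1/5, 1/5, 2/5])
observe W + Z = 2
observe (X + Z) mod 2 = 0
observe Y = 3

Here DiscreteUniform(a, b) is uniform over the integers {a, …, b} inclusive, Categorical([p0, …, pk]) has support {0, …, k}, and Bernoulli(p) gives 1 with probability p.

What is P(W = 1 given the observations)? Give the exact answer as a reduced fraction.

P(W = 1 | obs) = 3/5

Enumerate traces; 4 have nonzero weight after conditioning:
  (Y=3, W=1, Z=1, X=1) weight 1/150
  (Y=3, W=1, Z=1, X=3) weight 1/75
  (Y=3, W=2, Z=0, X=0) weight 1/150
  (Y=3, W=2, Z=0, X=2) weight 1/150
Group by W:
  weight(W=1) = 1/50
  weight(W=2) = 1/75
Total weight = 1/50 + 1/75 = 1/30
P(W=1 | obs) = 1/50 / 1/30 = 3/5
P(W=2 | obs) = 1/75 / 1/30 = 2/5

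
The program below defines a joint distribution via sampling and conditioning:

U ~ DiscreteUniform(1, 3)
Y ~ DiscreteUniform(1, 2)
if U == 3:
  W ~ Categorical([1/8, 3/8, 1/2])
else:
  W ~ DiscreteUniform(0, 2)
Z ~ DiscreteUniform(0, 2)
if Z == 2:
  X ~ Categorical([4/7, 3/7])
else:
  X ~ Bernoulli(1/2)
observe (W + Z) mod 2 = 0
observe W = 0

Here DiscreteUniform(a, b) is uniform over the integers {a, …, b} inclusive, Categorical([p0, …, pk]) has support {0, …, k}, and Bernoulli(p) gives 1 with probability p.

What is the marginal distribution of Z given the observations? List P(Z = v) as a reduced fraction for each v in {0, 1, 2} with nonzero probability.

P(Z=0) = 1/2, P(Z=2) = 1/2

Enumerate traces; 24 have nonzero weight after conditioning:
  (U=1, Y=1, W=0, Z=0, X=0) weight 1/108
  (U=1, Y=1, W=0, Z=0, X=1) weight 1/108
  (U=1, Y=1, W=0, Z=2, X=0) weight 2/189
  (U=1, Y=1, W=0, Z=2, X=1) weight 1/126
  (U=1, Y=2, W=0, Z=0, X=0) weight 1/108
  (U=1, Y=2, W=0, Z=0, X=1) weight 1/108
  (U=1, Y=2, W=0, Z=2, X=0) weight 2/189
  (U=1, Y=2, W=0, Z=2, X=1) weight 1/126
  … 16 more
Group by Z:
  weight(Z=0) = 19/216
  weight(Z=2) = 19/216
Total weight = 19/216 + 19/216 = 19/108
P(Z=0 | obs) = 19/216 / 19/108 = 1/2
P(Z=2 | obs) = 19/216 / 19/108 = 1/2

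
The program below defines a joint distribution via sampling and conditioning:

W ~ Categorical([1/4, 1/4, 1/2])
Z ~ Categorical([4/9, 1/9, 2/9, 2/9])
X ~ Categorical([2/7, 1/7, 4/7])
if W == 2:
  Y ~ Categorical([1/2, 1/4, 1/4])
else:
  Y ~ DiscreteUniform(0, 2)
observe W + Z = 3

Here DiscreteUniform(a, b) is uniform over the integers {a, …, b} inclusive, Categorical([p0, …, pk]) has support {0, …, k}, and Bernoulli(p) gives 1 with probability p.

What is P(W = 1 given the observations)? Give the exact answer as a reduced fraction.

P(W = 1 | obs) = 1/3

Enumerate traces; 27 have nonzero weight after conditioning:
  (W=0, Z=3, X=0, Y=0) weight 1/189
  (W=0, Z=3, X=0, Y=1) weight 1/189
  (W=0, Z=3, X=0, Y=2) weight 1/189
  (W=0, Z=3, X=1, Y=0) weight 1/378
  (W=0, Z=3, X=1, Y=1) weight 1/378
  (W=0, Z=3, X=1, Y=2) weight 1/378
  (W=0, Z=3, X=2, Y=0) weight 2/189
  (W=0, Z=3, X=2, Y=1) weight 2/189
  (W=1, Z=2, X=0, Y=0) weight 1/189
  (W=2, Z=1, X=0, Y=0) weight 1/126
  … 17 more
Group by W:
  weight(W=0) = 1/18
  weight(W=1) = 1/18
  weight(W=2) = 1/18
Total weight = 1/18 + 1/18 + 1/18 = 1/6
P(W=0 | obs) = 1/18 / 1/6 = 1/3
P(W=1 | obs) = 1/18 / 1/6 = 1/3
P(W=2 | obs) = 1/18 / 1/6 = 1/3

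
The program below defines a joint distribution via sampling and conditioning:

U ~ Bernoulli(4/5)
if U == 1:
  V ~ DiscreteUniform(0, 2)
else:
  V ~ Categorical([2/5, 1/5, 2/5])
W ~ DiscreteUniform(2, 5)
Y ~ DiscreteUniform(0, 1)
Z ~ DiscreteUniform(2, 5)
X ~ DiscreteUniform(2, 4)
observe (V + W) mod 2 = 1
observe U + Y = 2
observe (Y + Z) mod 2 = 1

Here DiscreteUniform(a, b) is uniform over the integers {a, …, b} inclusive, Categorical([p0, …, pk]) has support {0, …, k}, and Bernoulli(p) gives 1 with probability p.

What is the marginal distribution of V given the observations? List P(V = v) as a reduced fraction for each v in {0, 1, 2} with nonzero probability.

Enumerate traces; 36 have nonzero weight after conditioning:
  (U=1, V=0, W=3, Y=1, Z=2, X=2) weight 1/360
  (U=1, V=0, W=3, Y=1, Z=2, X=3) weight 1/360
  (U=1, V=0, W=3, Y=1, Z=2, X=4) weight 1/360
  (U=1, V=0, W=3, Y=1, Z=4, X=2) weight 1/360
  (U=1, V=0, W=3, Y=1, Z=4, X=3) weight 1/360
  (U=1, V=0, W=3, Y=1, Z=4, X=4) weight 1/360
  (U=1, V=0, W=5, Y=1, Z=2, X=2) weight 1/360
  (U=1, V=0, W=5, Y=1, Z=2, X=3) weight 1/360
  (U=1, V=1, W=2, Y=1, Z=2, X=2) weight 1/360
  (U=1, V=2, W=3, Y=1, Z=2, X=2) weight 1/360
  … 26 more
Group by V:
  weight(V=0) = 1/30
  weight(V=1) = 1/30
  weight(V=2) = 1/30
Total weight = 1/30 + 1/30 + 1/30 = 1/10
P(V=0 | obs) = 1/30 / 1/10 = 1/3
P(V=1 | obs) = 1/30 / 1/10 = 1/3
P(V=2 | obs) = 1/30 / 1/10 = 1/3

P(V=0) = 1/3, P(V=1) = 1/3, P(V=2) = 1/3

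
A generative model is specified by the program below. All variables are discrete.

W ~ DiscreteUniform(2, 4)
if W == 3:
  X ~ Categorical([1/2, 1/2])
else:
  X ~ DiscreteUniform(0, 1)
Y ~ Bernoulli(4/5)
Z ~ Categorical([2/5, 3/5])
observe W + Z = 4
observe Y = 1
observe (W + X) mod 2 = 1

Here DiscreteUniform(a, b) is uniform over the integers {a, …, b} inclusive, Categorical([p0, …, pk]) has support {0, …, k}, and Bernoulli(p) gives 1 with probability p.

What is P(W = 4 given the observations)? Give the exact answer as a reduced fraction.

P(W = 4 | obs) = 2/5

Enumerate traces; 2 have nonzero weight after conditioning:
  (W=3, X=0, Y=1, Z=1) weight 2/25
  (W=4, X=1, Y=1, Z=0) weight 4/75
Group by W:
  weight(W=3) = 2/25
  weight(W=4) = 4/75
Total weight = 2/25 + 4/75 = 2/15
P(W=3 | obs) = 2/25 / 2/15 = 3/5
P(W=4 | obs) = 4/75 / 2/15 = 2/5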